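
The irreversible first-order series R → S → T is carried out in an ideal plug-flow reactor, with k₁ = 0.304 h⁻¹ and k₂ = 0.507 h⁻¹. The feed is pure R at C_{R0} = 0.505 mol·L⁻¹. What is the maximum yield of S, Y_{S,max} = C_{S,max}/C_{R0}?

At the optimum, C_{S,max}/C_{R0} = (k₁/k₂)^[k₂/(k₂−k₁)].
= (0.304/0.507)^(0.507/(0.507−0.304)) = (0.5996)^(2.498) = 0.2787.

0.279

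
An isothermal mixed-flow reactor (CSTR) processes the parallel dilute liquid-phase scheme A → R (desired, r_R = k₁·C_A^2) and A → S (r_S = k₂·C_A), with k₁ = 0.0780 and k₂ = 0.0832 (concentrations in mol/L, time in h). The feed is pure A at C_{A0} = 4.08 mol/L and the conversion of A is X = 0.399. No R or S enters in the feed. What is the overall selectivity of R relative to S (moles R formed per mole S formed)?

2.30

Exit C_A = C_{A0}(1−X) = 4.08×0.601 = 2.452 mol/L.
A CSTR operates uniformly at the exit composition, giving r_R = 0.4690 and r_S = 0.2040 (each k·C_A^n at C_A = 2.452).
Overall selectivity = C_R/C_S = r_Rτ/(r_Sτ) = r_R/r_S = 2.30.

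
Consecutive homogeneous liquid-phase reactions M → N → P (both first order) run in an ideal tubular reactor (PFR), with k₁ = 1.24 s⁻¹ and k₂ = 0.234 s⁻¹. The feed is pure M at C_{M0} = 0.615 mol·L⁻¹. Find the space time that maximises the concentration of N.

Setting dC_N/dτ = 0 gives τ_opt = ln(k₂/k₁)/(k₂−k₁).
= ln(0.234/1.24)/(0.234−1.24) = ln(0.1887)/-1.006 = -1.668/-1.006 = 1.66 s.

1.66 s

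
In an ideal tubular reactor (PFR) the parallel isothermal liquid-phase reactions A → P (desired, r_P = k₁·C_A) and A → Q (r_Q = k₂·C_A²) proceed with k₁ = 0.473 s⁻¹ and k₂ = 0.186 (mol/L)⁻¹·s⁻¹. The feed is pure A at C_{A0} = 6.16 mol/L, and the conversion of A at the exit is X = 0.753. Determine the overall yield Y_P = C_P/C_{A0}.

0.314

C_A = C_{A0}(1−X) = 1.522 mol/L.
Along a PFR/batch, dC_P/dC_A = −r_P/(r_P+r_Q) = −k₁/(k₁+k₂·C_A).
Integrating from C_{A0} to C_A: C_P = (0.473/0.186)·ln[(0.473+0.186·6.16)/(0.473+0.186·1.52)] = 2.543·ln(1.619/0.7560) = 1.936 mol/L.
Y_P = C_P/C_{A0} = 1.936/6.16 = 0.314.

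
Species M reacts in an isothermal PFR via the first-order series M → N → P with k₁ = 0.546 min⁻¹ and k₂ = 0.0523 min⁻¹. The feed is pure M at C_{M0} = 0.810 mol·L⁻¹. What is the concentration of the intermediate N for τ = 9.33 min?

0.544 mol·L⁻¹

For first-order series with pure M initially, C_N(τ) = k₁C_{M0}/(k₂−k₁)·(e^(−k₁τ) − e^(−k₂τ)).
e^(−k₁τ) = e^(−0.546×9.33) = e^(−5.094) = 0.006132; e^(−k₂τ) = e^(−0.4880) = 0.6139.
C_N = 0.546×0.810/(0.0523−0.546) × (0.006132−0.6139) = (-0.8958)×(-0.6077) = 0.5444 mol·L⁻¹.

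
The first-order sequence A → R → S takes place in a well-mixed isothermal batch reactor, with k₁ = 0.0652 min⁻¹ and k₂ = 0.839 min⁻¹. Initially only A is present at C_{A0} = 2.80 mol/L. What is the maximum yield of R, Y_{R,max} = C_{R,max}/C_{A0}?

Evaluating C_R at t_opt = ln(k₂/k₁)/(k₂−k₁) gives C_{R,max}/C_{A0} = (k₁/k₂)^[k₂/(k₂−k₁)].
= (0.0652/0.839)^(0.839/(0.839−0.0652)) = (0.07771)^(1.084) = 0.06266.

0.0627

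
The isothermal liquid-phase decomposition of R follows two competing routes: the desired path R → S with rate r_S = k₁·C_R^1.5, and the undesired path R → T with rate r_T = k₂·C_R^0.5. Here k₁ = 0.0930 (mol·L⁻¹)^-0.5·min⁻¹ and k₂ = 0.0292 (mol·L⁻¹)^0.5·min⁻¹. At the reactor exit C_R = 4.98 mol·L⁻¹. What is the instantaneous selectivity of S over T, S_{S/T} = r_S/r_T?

S_{S/T} = r_S/r_T = (k₁·C_R^1.5)/(k₂·C_R^0.5) = (k₁/k₂)·C_R.
= (0.0930×4.980^1.5) / (0.0292×4.980^0.5) = 1.034/0.06516 = 15.9.
Since the desired path is higher order in R, keeping C_R high (PFR or concentrated feed) favours S.

15.9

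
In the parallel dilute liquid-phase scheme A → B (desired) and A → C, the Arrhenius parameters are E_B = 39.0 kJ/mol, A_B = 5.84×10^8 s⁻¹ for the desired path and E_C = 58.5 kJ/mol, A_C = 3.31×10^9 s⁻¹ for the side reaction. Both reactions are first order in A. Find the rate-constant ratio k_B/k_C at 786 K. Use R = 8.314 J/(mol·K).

Since both paths have the same order in A, the concentration cancels and S_{B/C} = k_B/k_C = (A_B/A_C)·exp[(E_C−E_B)/(RT)].
(E_C−E_B)/(RT) = (58.5−39.0)×10³/(8.314×786) = 19500/6535 = 2.984.
k_B/k_C = (5.84×10^8/3.31×10^9)·exp(2.984) = 0.1764 × 19.77 = 3.49.

3.49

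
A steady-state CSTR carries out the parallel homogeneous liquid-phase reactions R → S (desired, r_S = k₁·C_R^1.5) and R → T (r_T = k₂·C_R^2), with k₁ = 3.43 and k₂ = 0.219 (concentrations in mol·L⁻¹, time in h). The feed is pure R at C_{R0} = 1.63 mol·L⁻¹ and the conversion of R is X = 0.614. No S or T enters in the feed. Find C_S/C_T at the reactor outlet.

Exit C_R = C_{R0}(1−X) = 1.63×0.386 = 0.6292 mol·L⁻¹.
Rates in a CSTR are evaluated at the outlet concentration: r_S = 3.43×0.6292^1.5 = 1.712, r_T = 0.219×0.6292^2 = 0.08669.
Overall selectivity = C_S/C_T = r_Sτ/(r_Tτ) = r_S/r_T = 19.7.

19.7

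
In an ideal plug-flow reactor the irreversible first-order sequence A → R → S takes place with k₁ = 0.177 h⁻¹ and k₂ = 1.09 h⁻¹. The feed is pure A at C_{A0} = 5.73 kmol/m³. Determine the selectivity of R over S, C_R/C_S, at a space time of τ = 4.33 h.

0.198

Solving the coupled first-order balances gives C_R(τ) = [k₁/(k₂−k₁)]·C_{A0}·(e^(−k₁τ) − e^(−k₂τ)).
e^(−k₁τ) = e^(−0.177×4.33) = e^(−0.7664) = 0.4647; e^(−k₂τ) = e^(−4.720) = 0.008918.
C_R = 0.177×5.73/(1.09−0.177) × (0.4647−0.008918) = 1.111×0.4558 = 0.5063 kmol/m³.
C_A = C_{A0}e^(−k₁τ) = 2.663 kmol/m³, so C_S = C_{A0}−C_A−C_R = 2.561 kmol/m³; C_R/C_S = 0.198.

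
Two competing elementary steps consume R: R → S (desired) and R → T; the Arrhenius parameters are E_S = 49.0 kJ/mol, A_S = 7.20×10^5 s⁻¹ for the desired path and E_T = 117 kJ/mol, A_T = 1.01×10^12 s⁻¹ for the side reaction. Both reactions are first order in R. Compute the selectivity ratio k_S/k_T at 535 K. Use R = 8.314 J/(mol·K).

3.11

k_S/k_T = (A_S/A_T)·exp[−(E_S−E_T)/(RT)] = (A_S/A_T)·exp[(E_T−E_S)/(RT)].
(E_T−E_S)/(RT) = (117−49.0)×10³/(8.314×535) = 68000/4448 = 15.29.
k_S/k_T = (7.20×10^5/1.01×10^12)·exp(15.29) = 7.129×10^-7 × 4.359×10^6 = 3.11.
Since E_S < E_T, lowering the temperature improves selectivity toward S.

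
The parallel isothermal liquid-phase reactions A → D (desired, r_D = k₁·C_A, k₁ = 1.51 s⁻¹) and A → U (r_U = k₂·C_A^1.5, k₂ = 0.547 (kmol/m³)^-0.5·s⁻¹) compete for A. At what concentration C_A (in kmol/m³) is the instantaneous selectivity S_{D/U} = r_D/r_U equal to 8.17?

S_{D/U} = (k₁/k₂)·C_A^-0.5 ⇒ C_A = (S·k₂/k₁)^(-2).
= (8.17×0.547/1.51)^(-2) = (2.960)^(-2) = 0.114 kmol/m³.

0.114 kmol/m³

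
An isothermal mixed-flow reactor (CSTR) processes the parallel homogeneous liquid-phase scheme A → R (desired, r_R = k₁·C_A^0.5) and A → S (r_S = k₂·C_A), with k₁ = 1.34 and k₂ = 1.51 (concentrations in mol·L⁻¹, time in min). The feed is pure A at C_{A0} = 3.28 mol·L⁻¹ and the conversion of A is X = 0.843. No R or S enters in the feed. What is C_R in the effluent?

Exit C_A = C_{A0}(1−X) = 3.28×0.157 = 0.5150 mol·L⁻¹.
Rates in a CSTR are evaluated at the outlet concentration: r_R = 1.34×0.5150^0.5 = 0.9616, r_S = 1.51×0.5150 = 0.7776.
Fraction of consumed A going to R: r_R/(r_R+r_S) = 0.5529.
C_R = 0.5529·C_{A0}·X = 0.5529×3.28×0.843 = 1.53 mol·L⁻¹.

1.53 mol·L⁻¹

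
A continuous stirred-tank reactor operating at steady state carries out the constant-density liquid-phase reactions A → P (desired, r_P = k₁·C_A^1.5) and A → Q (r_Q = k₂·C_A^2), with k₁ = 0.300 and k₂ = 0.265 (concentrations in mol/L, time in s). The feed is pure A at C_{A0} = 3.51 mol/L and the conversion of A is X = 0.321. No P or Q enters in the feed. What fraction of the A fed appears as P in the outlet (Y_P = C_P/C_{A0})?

Exit C_A = C_{A0}(1−X) = 3.51×0.679 = 2.383 mol/L.
A CSTR operates uniformly at the exit composition, giving r_P = 1.104 and r_Q = 1.505 (each k·C_A^n at C_A = 2.383).
Fraction of consumed A going to P: r_P/(r_P+r_Q) = 0.4231.
C_P = 0.4231·C_{A0}·X = 0.4231×3.51×0.321 = 0.477 mol/L; Y_P = C_P/C_{A0} = 0.136.

0.136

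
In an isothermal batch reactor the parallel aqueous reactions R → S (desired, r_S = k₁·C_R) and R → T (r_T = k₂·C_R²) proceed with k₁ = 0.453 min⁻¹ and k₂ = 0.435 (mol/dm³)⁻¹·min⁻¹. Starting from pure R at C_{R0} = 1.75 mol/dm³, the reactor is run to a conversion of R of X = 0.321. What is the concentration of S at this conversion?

C_R = C_{R0}(1−X) = 1.188 mol/dm³.
Along a PFR/batch, dC_S/dC_R = −r_S/(r_S+r_T) = −k₁/(k₁+k₂·C_R).
Integrating from C_{R0} to C_R: C_S = (0.453/0.435)·ln[(0.453+0.435·1.75)/(0.453+0.435·1.19)] = 1.041·ln(1.214/0.9699) = 0.2340 mol/dm³.

0.234 mol/dm³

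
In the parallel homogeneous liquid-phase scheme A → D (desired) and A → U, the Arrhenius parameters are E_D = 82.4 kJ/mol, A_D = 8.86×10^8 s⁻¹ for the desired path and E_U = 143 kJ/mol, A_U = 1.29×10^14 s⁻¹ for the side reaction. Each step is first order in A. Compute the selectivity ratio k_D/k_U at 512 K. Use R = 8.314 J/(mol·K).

10.5

k_D/k_U = (A_D/A_U)·exp[−(E_D−E_U)/(RT)] = (A_D/A_U)·exp[(E_U−E_D)/(RT)].
(E_U−E_D)/(RT) = (143−82.4)×10³/(8.314×512) = 60600/4257 = 14.24.
k_D/k_U = (8.86×10^8/1.29×10^14)·exp(14.24) = 6.868×10^-6 × 1.523×10^6 = 10.5.
Since E_D < E_U, lowering the temperature improves selectivity toward D.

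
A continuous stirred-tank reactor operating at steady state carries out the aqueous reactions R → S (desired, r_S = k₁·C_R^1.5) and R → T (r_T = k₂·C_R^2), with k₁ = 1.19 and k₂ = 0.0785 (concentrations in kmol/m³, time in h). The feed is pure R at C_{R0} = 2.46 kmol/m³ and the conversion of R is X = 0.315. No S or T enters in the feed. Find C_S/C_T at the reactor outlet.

11.7

Exit C_R = C_{R0}(1−X) = 2.46×0.685 = 1.685 kmol/m³.
A CSTR operates uniformly at the exit composition, giving r_S = 2.603 and r_T = 0.2229 (each k·C_R^n at C_R = 1.685).
Overall selectivity = C_S/C_T = r_Sτ/(r_Tτ) = r_S/r_T = 11.7.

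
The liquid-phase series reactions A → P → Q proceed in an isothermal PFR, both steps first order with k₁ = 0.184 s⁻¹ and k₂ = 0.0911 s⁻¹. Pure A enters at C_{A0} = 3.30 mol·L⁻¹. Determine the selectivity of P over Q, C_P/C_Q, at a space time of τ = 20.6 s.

0.360

The intermediate concentration in a first-order A→B→C sequence is C_P = k₁C_{A0}(e^(−k₁τ) − e^(−k₂τ))/(k₂−k₁).
e^(−k₁τ) = e^(−0.184×20.6) = e^(−3.790) = 0.02259; e^(−k₂τ) = e^(−1.877) = 0.1531.
C_P = 0.184×3.30/(0.0911−0.184) × (0.02259−0.1531) = (-6.536)×(-0.1305) = 0.8530 mol·L⁻¹.
C_A = C_{A0}e^(−k₁τ) = 0.07454 mol·L⁻¹, so C_Q = C_{A0}−C_A−C_P = 2.372 mol·L⁻¹; C_P/C_Q = 0.360.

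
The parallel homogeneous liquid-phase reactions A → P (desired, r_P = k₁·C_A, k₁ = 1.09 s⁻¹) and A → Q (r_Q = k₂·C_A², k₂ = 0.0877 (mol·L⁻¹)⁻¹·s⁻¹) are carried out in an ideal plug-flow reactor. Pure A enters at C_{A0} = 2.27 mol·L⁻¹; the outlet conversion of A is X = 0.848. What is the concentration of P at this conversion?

C_A = C_{A0}(1−X) = 0.3450 mol·L⁻¹.
Along a PFR/batch, dC_P/dC_A = −r_P/(r_P+r_Q) = −k₁/(k₁+k₂·C_A).
Integrating from C_{A0} to C_A: C_P = (1.09/0.0877)·ln[(1.09+0.0877·2.27)/(1.09+0.0877·0.345)] = 12.43·ln(1.289/1.120) = 1.745 mol·L⁻¹.

1.74 mol·L⁻¹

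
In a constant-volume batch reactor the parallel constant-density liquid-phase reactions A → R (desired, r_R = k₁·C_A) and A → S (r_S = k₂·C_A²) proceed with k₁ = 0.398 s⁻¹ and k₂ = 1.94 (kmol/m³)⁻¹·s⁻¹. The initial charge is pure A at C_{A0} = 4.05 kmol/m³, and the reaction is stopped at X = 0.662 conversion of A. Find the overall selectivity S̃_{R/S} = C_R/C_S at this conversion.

C_A = C_{A0}(1−X) = 1.369 kmol/m³.
Along a PFR/batch, dC_R/dC_A = −r_R/(r_R+r_S) = −k₁/(k₁+k₂·C_A).
Integrating from C_{A0} to C_A: C_R = (0.398/1.94)·ln[(0.398+1.94·4.05)/(0.398+1.94·1.37)] = 0.2052·ln(8.255/3.054) = 0.2040 kmol/m³.
C_S = (C_{A0}−C_A)−C_R = 2.477 kmol/m³; S̃_{R/S} = 0.2040/2.477 = 0.0824.

0.0824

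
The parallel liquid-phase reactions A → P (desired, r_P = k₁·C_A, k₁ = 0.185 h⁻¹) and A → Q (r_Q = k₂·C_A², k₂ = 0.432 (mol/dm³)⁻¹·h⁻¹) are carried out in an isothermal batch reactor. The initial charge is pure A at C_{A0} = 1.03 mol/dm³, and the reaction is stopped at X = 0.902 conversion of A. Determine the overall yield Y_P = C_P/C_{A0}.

0.421

C_A = C_{A0}(1−X) = 0.1009 mol/dm³.
Along a PFR/batch, dC_P/dC_A = −r_P/(r_P+r_Q) = −k₁/(k₁+k₂·C_A).
Integrating from C_{A0} to C_A: C_P = (0.185/0.432)·ln[(0.185+0.432·1.03)/(0.185+0.432·0.101)] = 0.4282·ln(0.6300/0.2286) = 0.4341 mol/dm³.
Y_P = C_P/C_{A0} = 0.4341/1.03 = 0.421.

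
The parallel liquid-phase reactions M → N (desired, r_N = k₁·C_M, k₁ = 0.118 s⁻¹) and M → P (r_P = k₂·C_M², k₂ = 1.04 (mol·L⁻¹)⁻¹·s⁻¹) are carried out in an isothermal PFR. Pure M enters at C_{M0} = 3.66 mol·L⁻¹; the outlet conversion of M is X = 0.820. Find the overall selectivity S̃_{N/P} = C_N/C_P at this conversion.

0.0638

C_M = C_{M0}(1−X) = 0.6588 mol·L⁻¹.
Along a PFR/batch, dC_N/dC_M = −r_N/(r_N+r_P) = −k₁/(k₁+k₂·C_M).
Integrating from C_{M0} to C_M: C_N = (0.118/1.04)·ln[(0.118+1.04·3.66)/(0.118+1.04·0.659)] = 0.1135·ln(3.924/0.8032) = 0.1800 mol·L⁻¹.
C_P = (C_{M0}−C_M)−C_N = 2.821 mol·L⁻¹; S̃_{N/P} = 0.1800/2.821 = 0.0638.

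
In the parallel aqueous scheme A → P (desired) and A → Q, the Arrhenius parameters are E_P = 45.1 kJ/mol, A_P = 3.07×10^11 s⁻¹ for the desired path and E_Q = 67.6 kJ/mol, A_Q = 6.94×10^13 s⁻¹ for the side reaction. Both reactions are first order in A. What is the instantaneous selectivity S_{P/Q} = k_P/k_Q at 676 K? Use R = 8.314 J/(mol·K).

k_P/k_Q = (A_P/A_Q)·exp[−(E_P−E_Q)/(RT)] = (A_P/A_Q)·exp[(E_Q−E_P)/(RT)].
(E_Q−E_P)/(RT) = (67.6−45.1)×10³/(8.314×676) = 22500/5620 = 4.003.
k_P/k_Q = (3.07×10^11/6.94×10^13)·exp(4.003) = 0.004424 × 54.78 = 0.242.

0.242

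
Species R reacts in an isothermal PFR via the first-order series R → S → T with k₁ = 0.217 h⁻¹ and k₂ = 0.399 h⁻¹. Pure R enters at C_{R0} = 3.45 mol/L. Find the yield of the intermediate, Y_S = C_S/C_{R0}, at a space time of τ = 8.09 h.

0.159

The intermediate concentration in a first-order A→B→C sequence is C_S = k₁C_{R0}(e^(−k₁τ) − e^(−k₂τ))/(k₂−k₁).
e^(−k₁τ) = e^(−0.217×8.09) = e^(−1.756) = 0.1728; e^(−k₂τ) = e^(−3.228) = 0.03964.
C_S = 0.217×3.45/(0.399−0.217) × (0.1728−0.03964) = 4.113×0.1332 = 0.5478 mol/L.
Y_S = C_S/C_{R0} = 0.5478/3.45 = 0.159.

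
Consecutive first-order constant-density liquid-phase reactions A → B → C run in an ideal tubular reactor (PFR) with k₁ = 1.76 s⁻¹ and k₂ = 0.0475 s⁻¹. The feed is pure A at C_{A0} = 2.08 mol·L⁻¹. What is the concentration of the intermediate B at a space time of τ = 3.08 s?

1.84 mol·L⁻¹

Solving the coupled first-order balances gives C_B(τ) = [k₁/(k₂−k₁)]·C_{A0}·(e^(−k₁τ) − e^(−k₂τ)).
e^(−k₁τ) = e^(−1.76×3.08) = e^(−5.421) = 0.004424; e^(−k₂τ) = e^(−0.1463) = 0.8639.
C_B = 1.76×2.08/(0.0475−1.76) × (0.004424−0.8639) = (-2.138)×(-0.8595) = 1.837 mol·L⁻¹.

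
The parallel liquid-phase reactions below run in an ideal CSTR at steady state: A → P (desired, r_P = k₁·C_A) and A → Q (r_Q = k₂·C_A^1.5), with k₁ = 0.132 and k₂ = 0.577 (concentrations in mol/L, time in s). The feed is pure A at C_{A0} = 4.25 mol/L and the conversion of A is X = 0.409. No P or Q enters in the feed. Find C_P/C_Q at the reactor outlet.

0.144

Exit C_A = C_{A0}(1−X) = 4.25×0.591 = 2.512 mol/L.
Rates in a CSTR are evaluated at the outlet concentration: r_P = 0.132×2.512 = 0.3316, r_Q = 0.577×2.512^1.5 = 2.297.
Overall selectivity = C_P/C_Q = r_Pτ/(r_Qτ) = r_P/r_Q = 0.144.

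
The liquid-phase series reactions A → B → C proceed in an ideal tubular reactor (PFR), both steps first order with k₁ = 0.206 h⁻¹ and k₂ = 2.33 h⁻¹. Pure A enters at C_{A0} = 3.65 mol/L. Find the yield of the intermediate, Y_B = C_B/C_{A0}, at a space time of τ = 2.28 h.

The intermediate concentration in a first-order A→B→C sequence is C_B = k₁C_{A0}(e^(−k₁τ) − e^(−k₂τ))/(k₂−k₁).
e^(−k₁τ) = e^(−0.206×2.28) = e^(−0.4697) = 0.6252; e^(−k₂τ) = e^(−5.312) = 0.004930.
C_B = 0.206×3.65/(2.33−0.206) × (0.6252−0.004930) = 0.3540×0.6203 = 0.2196 mol/L.
Y_B = C_B/C_{A0} = 0.2196/3.65 = 0.0602.

0.0602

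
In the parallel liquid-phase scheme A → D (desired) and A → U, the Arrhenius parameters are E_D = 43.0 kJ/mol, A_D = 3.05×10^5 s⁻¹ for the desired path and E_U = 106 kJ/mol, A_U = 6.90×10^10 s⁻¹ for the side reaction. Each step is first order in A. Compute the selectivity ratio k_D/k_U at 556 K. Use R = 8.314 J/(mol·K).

3.67

With equal orders, S_{D/U} = k_D/k_U = (A_D/A_U)·exp[(E_U−E_D)/(RT)].
(E_U−E_D)/(RT) = (106−43.0)×10³/(8.314×556) = 63000/4623 = 13.63.
k_D/k_U = (3.05×10^5/6.90×10^10)·exp(13.63) = 4.420×10^-6 × 8.296×10^5 = 3.67.
Since E_D < E_U, lowering the temperature improves selectivity toward D.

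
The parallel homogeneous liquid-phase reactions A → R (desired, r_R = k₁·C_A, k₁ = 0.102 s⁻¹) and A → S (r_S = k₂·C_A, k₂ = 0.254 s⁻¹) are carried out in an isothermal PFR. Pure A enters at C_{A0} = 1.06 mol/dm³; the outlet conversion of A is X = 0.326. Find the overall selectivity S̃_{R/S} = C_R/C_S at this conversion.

C_A = C_{A0}(1−X) = 0.7144 mol/dm³.
Both paths are first order in A, so the instantaneous fraction to R is constant: dC_R/d(−C_A) = k₁/(k₁+k₂) = 0.2865.
C_R = 0.2865·(C_{A0}−C_A) = 0.2865×0.3456 = 0.0990 mol/dm³.
C_S = (C_{A0}−C_A)−C_R = 0.2466 mol/dm³; S̃_{R/S} = 0.09901/0.2466 = 0.402.

0.402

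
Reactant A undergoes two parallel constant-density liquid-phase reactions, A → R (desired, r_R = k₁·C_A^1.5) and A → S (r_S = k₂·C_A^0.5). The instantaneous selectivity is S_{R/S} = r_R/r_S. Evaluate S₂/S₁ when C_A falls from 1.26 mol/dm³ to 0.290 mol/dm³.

0.230

S_{R/S} = (k₁/k₂)·C_A, so S₂/S₁ = (C_{A,2}/C_{A,1}).
= 0.290/1.26 = 0.230.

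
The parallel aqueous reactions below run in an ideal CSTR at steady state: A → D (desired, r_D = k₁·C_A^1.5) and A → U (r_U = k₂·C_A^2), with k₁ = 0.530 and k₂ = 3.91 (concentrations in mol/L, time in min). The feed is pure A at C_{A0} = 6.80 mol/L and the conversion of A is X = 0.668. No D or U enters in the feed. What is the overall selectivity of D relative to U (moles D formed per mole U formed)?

0.0902

Exit C_A = C_{A0}(1−X) = 6.80×0.332 = 2.258 mol/L.
Rates in a CSTR are evaluated at the outlet concentration: r_D = 0.530×2.258^1.5 = 1.798, r_U = 3.91×2.258^2 = 19.93.
Overall selectivity = C_D/C_U = r_Dτ/(r_Uτ) = r_D/r_U = 0.0902.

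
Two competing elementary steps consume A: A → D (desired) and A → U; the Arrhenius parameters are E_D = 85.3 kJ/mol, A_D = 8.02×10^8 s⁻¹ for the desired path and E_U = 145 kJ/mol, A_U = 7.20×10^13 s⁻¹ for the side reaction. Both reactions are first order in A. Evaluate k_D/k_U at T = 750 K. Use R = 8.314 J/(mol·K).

0.160

With equal orders, S_{D/U} = k_D/k_U = (A_D/A_U)·exp[(E_U−E_D)/(RT)].
(E_U−E_D)/(RT) = (145−85.3)×10³/(8.314×750) = 59700/6236 = 9.574.
k_D/k_U = (8.02×10^8/7.20×10^13)·exp(9.574) = 1.114×10^-5 × 14389 = 0.160.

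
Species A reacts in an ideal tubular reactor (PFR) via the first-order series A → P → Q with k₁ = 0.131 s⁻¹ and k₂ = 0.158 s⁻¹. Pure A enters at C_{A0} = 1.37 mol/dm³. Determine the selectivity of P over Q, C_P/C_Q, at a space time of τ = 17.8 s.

0.249

The intermediate concentration in a first-order A→B→C sequence is C_P = k₁C_{A0}(e^(−k₁τ) − e^(−k₂τ))/(k₂−k₁).
e^(−k₁τ) = e^(−0.131×17.8) = e^(−2.332) = 0.09712; e^(−k₂τ) = e^(−2.812) = 0.06006.
C_P = 0.131×1.37/(0.158−0.131) × (0.09712−0.06006) = 6.647×0.03706 = 0.2463 mol/dm³.
C_A = C_{A0}e^(−k₁τ) = 0.1331 mol/dm³, so C_Q = C_{A0}−C_A−C_P = 0.9906 mol/dm³; C_P/C_Q = 0.249.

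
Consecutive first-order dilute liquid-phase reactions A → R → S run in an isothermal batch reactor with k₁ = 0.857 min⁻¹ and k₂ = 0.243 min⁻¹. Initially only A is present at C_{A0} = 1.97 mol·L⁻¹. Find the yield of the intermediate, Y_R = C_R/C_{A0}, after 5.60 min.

0.346

For first-order series with pure A initially, C_R(t) = k₁C_{A0}/(k₂−k₁)·(e^(−k₁t) − e^(−k₂t)).
e^(−k₁t) = e^(−0.857×5.60) = e^(−4.799) = 0.008236; e^(−k₂t) = e^(−1.361) = 0.2565.
C_R = 0.857×1.97/(0.243−0.857) × (0.008236−0.2565) = (-2.750)×(-0.2482) = 0.6825 mol·L⁻¹.
Y_R = C_R/C_{A0} = 0.6825/1.97 = 0.346.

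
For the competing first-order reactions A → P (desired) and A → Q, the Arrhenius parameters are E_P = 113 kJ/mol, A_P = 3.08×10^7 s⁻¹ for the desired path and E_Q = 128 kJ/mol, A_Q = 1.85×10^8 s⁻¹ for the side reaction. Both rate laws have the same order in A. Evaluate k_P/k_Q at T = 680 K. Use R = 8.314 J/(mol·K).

2.36

With equal orders, S_{P/Q} = k_P/k_Q = (A_P/A_Q)·exp[(E_Q−E_P)/(RT)].
(E_Q−E_P)/(RT) = (128−113)×10³/(8.314×680) = 15000/5654 = 2.653.
k_P/k_Q = (3.08×10^7/1.85×10^8)·exp(2.653) = 0.1665 × 14.20 = 2.36.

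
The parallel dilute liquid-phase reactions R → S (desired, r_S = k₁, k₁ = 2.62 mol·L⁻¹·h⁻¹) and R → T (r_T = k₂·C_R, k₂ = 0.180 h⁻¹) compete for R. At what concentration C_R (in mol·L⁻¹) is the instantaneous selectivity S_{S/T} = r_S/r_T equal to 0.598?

24.3 mol·L⁻¹

S_{S/T} = (k₁/k₂)·C_R⁻¹ ⇒ C_R = (S·k₂/k₁)^(-1).
= (0.598×0.180/2.62)^(-1) = (0.04108)^(-1) = 24.3 mol·L⁻¹.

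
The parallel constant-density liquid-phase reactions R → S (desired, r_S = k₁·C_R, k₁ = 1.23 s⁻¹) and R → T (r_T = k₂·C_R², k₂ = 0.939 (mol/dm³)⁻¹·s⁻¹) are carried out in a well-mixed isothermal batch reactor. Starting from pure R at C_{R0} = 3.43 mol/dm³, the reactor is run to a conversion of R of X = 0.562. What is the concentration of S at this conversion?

0.684 mol/dm³

C_R = C_{R0}(1−X) = 1.502 mol/dm³.
Along a PFR/batch, dC_S/dC_R = −r_S/(r_S+r_T) = −k₁/(k₁+k₂·C_R).
Integrating from C_{R0} to C_R: C_S = (1.23/0.939)·ln[(1.23+0.939·3.43)/(1.23+0.939·1.50)] = 1.310·ln(4.451/2.641) = 0.6838 mol/dm³.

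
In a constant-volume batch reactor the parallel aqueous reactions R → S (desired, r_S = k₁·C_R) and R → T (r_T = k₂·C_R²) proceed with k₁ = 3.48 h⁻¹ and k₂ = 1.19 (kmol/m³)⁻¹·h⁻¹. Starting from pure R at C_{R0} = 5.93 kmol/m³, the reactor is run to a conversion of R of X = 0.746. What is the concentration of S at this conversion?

C_R = C_{R0}(1−X) = 1.506 kmol/m³.
Along a PFR/batch, dC_S/dC_R = −r_S/(r_S+r_T) = −k₁/(k₁+k₂·C_R).
Integrating from C_{R0} to C_R: C_S = (3.48/1.19)·ln[(3.48+1.19·5.93)/(3.48+1.19·1.51)] = 2.924·ln(10.54/5.272) = 2.025 kmol/m³.

2.02 kmol/m³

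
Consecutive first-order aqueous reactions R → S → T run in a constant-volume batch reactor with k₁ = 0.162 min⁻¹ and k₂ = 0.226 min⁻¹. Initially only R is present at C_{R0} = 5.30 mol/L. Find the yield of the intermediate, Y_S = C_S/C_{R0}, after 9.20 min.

0.254

The intermediate concentration in a first-order A→B→C sequence is C_S = k₁C_{R0}(e^(−k₁t) − e^(−k₂t))/(k₂−k₁).
e^(−k₁t) = e^(−0.162×9.20) = e^(−1.490) = 0.2253; e^(−k₂t) = e^(−2.079) = 0.1250.
C_S = 0.162×5.30/(0.226−0.162) × (0.2253−0.1250) = 13.42×0.1003 = 1.345 mol/L.
Y_S = C_S/C_{R0} = 1.345/5.30 = 0.254.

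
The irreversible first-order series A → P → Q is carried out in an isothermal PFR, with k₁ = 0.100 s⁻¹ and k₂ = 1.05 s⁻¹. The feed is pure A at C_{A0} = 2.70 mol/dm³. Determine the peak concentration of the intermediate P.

At the optimum, C_{P,max}/C_{A0} = (k₁/k₂)^[k₂/(k₂−k₁)].
= (0.100/1.05)^(1.05/(1.05−0.100)) = (0.09524)^(1.105) = 0.07436.
C_{P,max} = 0.07436×2.70 = 0.201 mol/dm³.

0.201 mol/dm³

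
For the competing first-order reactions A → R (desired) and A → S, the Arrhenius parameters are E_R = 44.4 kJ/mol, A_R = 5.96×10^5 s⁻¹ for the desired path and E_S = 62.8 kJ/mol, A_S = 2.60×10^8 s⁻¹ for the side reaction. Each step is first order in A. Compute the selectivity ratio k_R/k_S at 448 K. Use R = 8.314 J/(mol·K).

0.320

k_R/k_S = (A_R/A_S)·exp[−(E_R−E_S)/(RT)] = (A_R/A_S)·exp[(E_S−E_R)/(RT)].
(E_S−E_R)/(RT) = (62.8−44.4)×10³/(8.314×448) = 18400/3725 = 4.940.
k_R/k_S = (5.96×10^5/2.60×10^8)·exp(4.940) = 0.002292 × 139.8 = 0.320.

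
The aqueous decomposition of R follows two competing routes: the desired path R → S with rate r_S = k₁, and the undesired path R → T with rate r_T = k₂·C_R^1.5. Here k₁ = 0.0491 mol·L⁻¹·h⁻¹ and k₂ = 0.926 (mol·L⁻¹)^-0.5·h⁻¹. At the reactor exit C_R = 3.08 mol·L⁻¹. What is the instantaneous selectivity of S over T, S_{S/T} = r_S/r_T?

S_{S/T} = r_S/r_T = (k₁)/(k₂·C_R^1.5) = (k₁/k₂)·C_R^-1.5.
= (0.0491) / (0.926×3.080^1.5) = 0.04910/5.005 = 0.00981.
The undesired path is higher order in R, so low C_R (CSTR or dilute feed) favours S.

0.00981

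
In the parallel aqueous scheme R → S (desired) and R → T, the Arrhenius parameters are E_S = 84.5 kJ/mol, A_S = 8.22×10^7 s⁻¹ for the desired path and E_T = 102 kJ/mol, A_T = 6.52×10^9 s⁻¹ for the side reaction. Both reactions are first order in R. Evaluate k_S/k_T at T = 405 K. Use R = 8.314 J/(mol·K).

Since both paths have the same order in R, the concentration cancels and S_{S/T} = k_S/k_T = (A_S/A_T)·exp[(E_T−E_S)/(RT)].
(E_T−E_S)/(RT) = (102−84.5)×10³/(8.314×405) = 17500/3367 = 5.197.
k_S/k_T = (8.22×10^7/6.52×10^9)·exp(5.197) = 0.01261 × 180.8 = 2.28.

2.28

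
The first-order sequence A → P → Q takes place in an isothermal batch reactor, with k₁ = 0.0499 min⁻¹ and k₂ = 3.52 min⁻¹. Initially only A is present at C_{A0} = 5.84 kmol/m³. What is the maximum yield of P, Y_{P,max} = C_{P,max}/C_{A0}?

0.0133

For a first-order series the maximum intermediate yield is C_{P,max}/C_{A0} = (k₁/k₂)^[k₂/(k₂−k₁)].
= (0.0499/3.52)^(3.52/(3.52−0.0499)) = (0.01418)^(1.014) = 0.01333.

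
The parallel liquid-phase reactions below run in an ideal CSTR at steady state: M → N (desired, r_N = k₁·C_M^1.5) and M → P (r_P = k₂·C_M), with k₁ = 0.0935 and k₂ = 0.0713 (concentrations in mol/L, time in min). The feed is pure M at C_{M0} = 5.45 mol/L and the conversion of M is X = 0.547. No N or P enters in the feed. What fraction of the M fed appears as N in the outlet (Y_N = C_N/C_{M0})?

Exit C_M = C_{M0}(1−X) = 5.45×0.453 = 2.469 mol/L.
A CSTR operates uniformly at the exit composition, giving r_N = 0.3627 and r_P = 0.1760 (each k·C_M^n at C_M = 2.469).
Fraction of consumed M going to N: r_N/(r_N+r_P) = 0.6733.
C_N = 0.6733·C_{M0}·X = 0.6733×5.45×0.547 = 2.01 mol/L; Y_N = C_N/C_{M0} = 0.368.

0.368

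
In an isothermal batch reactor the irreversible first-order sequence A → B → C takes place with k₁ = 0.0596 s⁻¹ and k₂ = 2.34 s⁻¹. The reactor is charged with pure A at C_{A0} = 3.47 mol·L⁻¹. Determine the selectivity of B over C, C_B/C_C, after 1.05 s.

For first-order series with pure A initially, C_B(t) = k₁C_{A0}/(k₂−k₁)·(e^(−k₁t) − e^(−k₂t)).
e^(−k₁t) = e^(−0.0596×1.05) = e^(−0.06258) = 0.9393; e^(−k₂t) = e^(−2.457) = 0.08569.
C_B = 0.0596×3.47/(2.34−0.0596) × (0.9393−0.08569) = 0.09069×0.8536 = 0.07742 mol·L⁻¹.
C_A = C_{A0}e^(−k₁t) = 3.260 mol·L⁻¹, so C_C = C_{A0}−C_A−C_B = 0.1331 mol·L⁻¹; C_B/C_C = 0.582.

0.582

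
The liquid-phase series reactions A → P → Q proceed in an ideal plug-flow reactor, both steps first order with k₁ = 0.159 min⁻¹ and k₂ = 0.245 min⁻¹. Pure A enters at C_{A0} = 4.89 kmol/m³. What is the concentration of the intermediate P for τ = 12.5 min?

0.816 kmol/m³

Solving the coupled first-order balances gives C_P(τ) = [k₁/(k₂−k₁)]·C_{A0}·(e^(−k₁τ) − e^(−k₂τ)).
e^(−k₁τ) = e^(−0.159×12.5) = e^(−1.988) = 0.1370; e^(−k₂τ) = e^(−3.062) = 0.04677.
C_P = 0.159×4.89/(0.245−0.159) × (0.1370−0.04677) = 9.041×0.09027 = 0.8161 kmol/m³.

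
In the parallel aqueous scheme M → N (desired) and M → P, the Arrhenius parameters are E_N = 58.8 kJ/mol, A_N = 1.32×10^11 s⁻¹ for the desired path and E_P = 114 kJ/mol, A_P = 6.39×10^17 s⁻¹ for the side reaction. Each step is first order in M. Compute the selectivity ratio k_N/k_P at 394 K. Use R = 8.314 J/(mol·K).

4.30

Since both paths have the same order in M, the concentration cancels and S_{N/P} = k_N/k_P = (A_N/A_P)·exp[(E_P−E_N)/(RT)].
(E_P−E_N)/(RT) = (114−58.8)×10³/(8.314×394) = 55200/3276 = 16.85.
k_N/k_P = (1.32×10^11/6.39×10^17)·exp(16.85) = 2.066×10^-7 × 2.082×10^7 = 4.30.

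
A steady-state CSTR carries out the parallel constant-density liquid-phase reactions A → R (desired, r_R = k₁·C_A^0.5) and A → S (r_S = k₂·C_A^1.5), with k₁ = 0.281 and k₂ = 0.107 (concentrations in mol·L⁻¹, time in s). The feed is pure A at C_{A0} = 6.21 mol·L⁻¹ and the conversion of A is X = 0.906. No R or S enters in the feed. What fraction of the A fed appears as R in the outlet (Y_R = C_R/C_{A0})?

Exit C_A = C_{A0}(1−X) = 6.21×0.0940 = 0.5837 mol·L⁻¹.
A CSTR operates uniformly at the exit composition, giving r_R = 0.2147 and r_S = 0.04772 (each k·C_A^n at C_A = 0.5837).
Fraction of consumed A going to R: r_R/(r_R+r_S) = 0.8181.
C_R = 0.8181·C_{A0}·X = 0.8181×6.21×0.906 = 4.60 mol·L⁻¹; Y_R = C_R/C_{A0} = 0.741.

0.741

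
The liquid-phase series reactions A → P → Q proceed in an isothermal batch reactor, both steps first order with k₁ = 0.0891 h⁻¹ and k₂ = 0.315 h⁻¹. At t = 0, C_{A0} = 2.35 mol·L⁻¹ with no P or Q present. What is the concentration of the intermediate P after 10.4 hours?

For first-order series with pure A initially, C_P(t) = k₁C_{A0}/(k₂−k₁)·(e^(−k₁t) − e^(−k₂t)).
e^(−k₁t) = e^(−0.0891×10.4) = e^(−0.9266) = 0.3959; e^(−k₂t) = e^(−3.276) = 0.03778.
C_P = 0.0891×2.35/(0.315−0.0891) × (0.3959−0.03778) = 0.9269×0.3581 = 0.3319 mol·L⁻¹.

0.332 mol·L⁻¹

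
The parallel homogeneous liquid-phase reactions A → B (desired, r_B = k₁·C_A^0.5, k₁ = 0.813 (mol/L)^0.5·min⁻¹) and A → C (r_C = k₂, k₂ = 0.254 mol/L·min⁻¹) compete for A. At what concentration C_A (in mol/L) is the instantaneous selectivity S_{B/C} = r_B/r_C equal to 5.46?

S_{B/C} = (k₁/k₂)·C_A^0.5 ⇒ C_A = (S·k₂/k₁)^(2).
= (5.46×0.254/0.813)^(2) = (1.706)^(2) = 2.91 mol/L.

2.91 mol/L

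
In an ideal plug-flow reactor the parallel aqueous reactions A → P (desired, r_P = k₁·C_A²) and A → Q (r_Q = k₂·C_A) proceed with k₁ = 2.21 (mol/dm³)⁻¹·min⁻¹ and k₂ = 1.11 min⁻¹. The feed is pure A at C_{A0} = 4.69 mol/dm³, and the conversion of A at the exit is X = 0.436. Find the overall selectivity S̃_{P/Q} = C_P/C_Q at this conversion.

7.13

C_A = C_{A0}(1−X) = 2.645 mol/dm³.
Along a PFR/batch, dC_Q/dC_A = −r_Q/(r_P+r_Q) = −k₂/(k₂+k₁·C_A).
Integrating from C_{A0} to C_A: C_Q = (1.11/2.21)·ln[(1.11+2.21·4.69)/(1.11+2.21·2.65)] = 0.5023·ln(11.47/6.956) = 0.2514 mol/dm³.
Then C_P = (C_{A0}−C_A) − C_Q = 2.045 − 0.2514 = 1.793 mol/dm³.
S̃_{P/Q} = C_P/C_Q = 1.793/0.2514 = 7.13.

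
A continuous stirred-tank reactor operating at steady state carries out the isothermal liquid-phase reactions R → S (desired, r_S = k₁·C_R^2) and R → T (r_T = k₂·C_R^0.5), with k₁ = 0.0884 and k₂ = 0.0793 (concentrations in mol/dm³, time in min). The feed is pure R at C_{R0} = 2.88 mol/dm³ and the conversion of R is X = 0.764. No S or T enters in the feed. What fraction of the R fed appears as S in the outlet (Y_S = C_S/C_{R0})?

0.294

Exit C_R = C_{R0}(1−X) = 2.88×0.236 = 0.6797 mol/dm³.
Rates in a CSTR are evaluated at the outlet concentration: r_S = 0.0884×0.6797^2 = 0.04084, r_T = 0.0793×0.6797^0.5 = 0.06538.
Fraction of consumed R going to S: r_S/(r_S+r_T) = 0.3845.
C_S = 0.3845·C_{R0}·X = 0.3845×2.88×0.764 = 0.846 mol/dm³; Y_S = C_S/C_{R0} = 0.294.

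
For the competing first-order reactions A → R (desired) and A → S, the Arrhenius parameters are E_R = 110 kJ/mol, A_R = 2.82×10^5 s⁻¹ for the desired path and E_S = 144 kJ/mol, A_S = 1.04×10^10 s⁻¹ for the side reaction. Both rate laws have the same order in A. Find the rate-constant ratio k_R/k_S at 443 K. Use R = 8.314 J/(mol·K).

k_R/k_S = (A_R/A_S)·exp[−(E_R−E_S)/(RT)] = (A_R/A_S)·exp[(E_S−E_R)/(RT)].
(E_S−E_R)/(RT) = (144−110)×10³/(8.314×443) = 34000/3683 = 9.231.
k_R/k_S = (2.82×10^5/1.04×10^10)·exp(9.231) = 2.712×10^-5 × 10212 = 0.277.
Since E_R < E_S, lowering the temperature improves selectivity toward R.

0.277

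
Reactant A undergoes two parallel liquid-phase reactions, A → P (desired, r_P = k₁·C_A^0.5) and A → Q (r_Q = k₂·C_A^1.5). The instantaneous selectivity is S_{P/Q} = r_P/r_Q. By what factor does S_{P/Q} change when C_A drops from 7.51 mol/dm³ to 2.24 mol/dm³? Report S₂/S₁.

3.35

S_{P/Q} = (k₁/k₂)·C_A⁻¹, so S₂/S₁ = (C_{A,2}/C_{A,1})⁻¹.
= 7.51/2.24 = 3.35.
Selectivity toward P rises as C_A falls — low-concentration operation is favoured.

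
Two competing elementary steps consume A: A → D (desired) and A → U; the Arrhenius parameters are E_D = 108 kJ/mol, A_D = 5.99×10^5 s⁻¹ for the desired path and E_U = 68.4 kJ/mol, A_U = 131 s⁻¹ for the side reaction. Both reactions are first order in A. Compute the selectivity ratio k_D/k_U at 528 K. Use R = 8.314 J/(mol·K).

0.553

k_D/k_U = (A_D/A_U)·exp[−(E_D−E_U)/(RT)] = (A_D/A_U)·exp[(E_U−E_D)/(RT)].
(E_U−E_D)/(RT) = (68.4−108)×10³/(8.314×528) = -39600/4390 = -9.021.
k_D/k_U = (5.99×10^5/131)·exp(-9.021) = 4573 × 1.209×10^-4 = 0.553.
Since E_D > E_U, raising the temperature improves selectivity toward D.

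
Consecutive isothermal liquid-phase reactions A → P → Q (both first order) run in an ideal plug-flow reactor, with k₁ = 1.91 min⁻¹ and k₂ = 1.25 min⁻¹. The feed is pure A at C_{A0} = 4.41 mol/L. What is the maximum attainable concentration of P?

1.98 mol/L

Evaluating C_P at τ_opt = ln(k₂/k₁)/(k₂−k₁) gives C_{P,max}/C_{A0} = (k₁/k₂)^[k₂/(k₂−k₁)].
= (1.91/1.25)^(1.25/(1.25−1.91)) = (1.528)^(-1.894) = 0.4480.
C_{P,max} = 0.4480×4.41 = 1.98 mol/L.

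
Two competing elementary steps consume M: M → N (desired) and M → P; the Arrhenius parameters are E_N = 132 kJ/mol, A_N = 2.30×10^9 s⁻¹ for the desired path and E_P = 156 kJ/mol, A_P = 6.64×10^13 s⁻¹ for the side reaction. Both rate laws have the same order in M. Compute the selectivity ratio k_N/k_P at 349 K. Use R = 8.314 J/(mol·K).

Since both paths have the same order in M, the concentration cancels and S_{N/P} = k_N/k_P = (A_N/A_P)·exp[(E_P−E_N)/(RT)].
(E_P−E_N)/(RT) = (156−132)×10³/(8.314×349) = 24000/2902 = 8.271.
k_N/k_P = (2.30×10^9/6.64×10^13)·exp(8.271) = 3.464×10^-5 × 3910 = 0.135.

0.135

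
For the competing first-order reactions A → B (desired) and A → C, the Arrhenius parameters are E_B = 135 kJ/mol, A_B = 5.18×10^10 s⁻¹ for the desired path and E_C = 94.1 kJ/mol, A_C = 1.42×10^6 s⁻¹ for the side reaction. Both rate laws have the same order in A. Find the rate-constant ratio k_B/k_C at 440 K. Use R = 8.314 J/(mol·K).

With equal orders, S_{B/C} = k_B/k_C = (A_B/A_C)·exp[(E_C−E_B)/(RT)].
(E_C−E_B)/(RT) = (94.1−135)×10³/(8.314×440) = -40900/3658 = -11.18.
k_B/k_C = (5.18×10^10/1.42×10^6)·exp(-11.18) = 36479 × 1.394×10^-5 = 0.509.
Since E_B > E_C, raising the temperature improves selectivity toward B.

0.509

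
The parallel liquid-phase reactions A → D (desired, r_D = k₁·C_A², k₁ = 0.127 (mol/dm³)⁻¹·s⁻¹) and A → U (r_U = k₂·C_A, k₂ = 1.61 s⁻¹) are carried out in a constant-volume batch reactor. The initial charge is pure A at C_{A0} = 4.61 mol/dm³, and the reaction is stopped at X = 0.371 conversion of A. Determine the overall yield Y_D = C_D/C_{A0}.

0.0845

C_A = C_{A0}(1−X) = 2.900 mol/dm³.
Along a PFR/batch, dC_U/dC_A = −r_U/(r_D+r_U) = −k₂/(k₂+k₁·C_A).
Integrating from C_{A0} to C_A: C_U = (1.61/0.127)·ln[(1.61+0.127·4.61)/(1.61+0.127·2.90)] = 12.68·ln(2.195/1.978) = 1.321 mol/dm³.
Then C_D = (C_{A0}−C_A) − C_U = 1.710 − 1.321 = 0.3896 mol/dm³.
Y_D = C_D/C_{A0} = 0.3896/4.61 = 0.0845.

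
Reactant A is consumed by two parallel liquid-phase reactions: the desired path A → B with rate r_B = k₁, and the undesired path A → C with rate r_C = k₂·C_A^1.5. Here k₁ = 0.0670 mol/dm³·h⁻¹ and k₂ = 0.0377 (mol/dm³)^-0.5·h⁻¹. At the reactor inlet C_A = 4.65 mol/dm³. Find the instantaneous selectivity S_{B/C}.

0.177

S_{B/C} = r_B/r_C = (k₁)/(k₂·C_A^1.5) = (k₁/k₂)·C_A^-1.5.
= (0.0670) / (0.0377×4.650^1.5) = 0.06700/0.3780 = 0.177.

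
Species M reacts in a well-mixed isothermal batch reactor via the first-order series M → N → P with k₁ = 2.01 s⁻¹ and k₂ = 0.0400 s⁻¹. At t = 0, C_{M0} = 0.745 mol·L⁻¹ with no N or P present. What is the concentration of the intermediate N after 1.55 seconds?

For first-order series with pure M initially, C_N(t) = k₁C_{M0}/(k₂−k₁)·(e^(−k₁t) − e^(−k₂t)).
e^(−k₁t) = e^(−2.01×1.55) = e^(−3.115) = 0.04436; e^(−k₂t) = e^(−0.06200) = 0.9399.
C_N = 2.01×0.745/(0.0400−2.01) × (0.04436−0.9399) = (-0.7601)×(-0.8955) = 0.6807 mol·L⁻¹.

0.681 mol·L⁻¹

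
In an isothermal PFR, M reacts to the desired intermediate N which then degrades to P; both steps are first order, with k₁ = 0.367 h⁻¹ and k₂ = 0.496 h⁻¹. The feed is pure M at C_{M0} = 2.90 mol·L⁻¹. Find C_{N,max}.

For a first-order series the maximum intermediate yield is C_{N,max}/C_{M0} = (k₁/k₂)^[k₂/(k₂−k₁)].
= (0.367/0.496)^(0.496/(0.496−0.367)) = (0.7399)^(3.845) = 0.3141.
C_{N,max} = 0.3141×2.90 = 0.911 mol·L⁻¹.

0.911 mol·L⁻¹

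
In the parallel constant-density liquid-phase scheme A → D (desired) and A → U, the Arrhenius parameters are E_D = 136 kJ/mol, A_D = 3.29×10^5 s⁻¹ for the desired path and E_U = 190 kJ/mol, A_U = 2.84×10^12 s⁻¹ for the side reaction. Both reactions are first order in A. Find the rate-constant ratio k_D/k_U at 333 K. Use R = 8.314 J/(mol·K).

34.3

Since both paths have the same order in A, the concentration cancels and S_{D/U} = k_D/k_U = (A_D/A_U)·exp[(E_U−E_D)/(RT)].
(E_U−E_D)/(RT) = (190−136)×10³/(8.314×333) = 54000/2769 = 19.50.
k_D/k_U = (3.29×10^5/2.84×10^12)·exp(19.50) = 1.158×10^-7 × 2.957×10^8 = 34.3.
Since E_D < E_U, lowering the temperature improves selectivity toward D.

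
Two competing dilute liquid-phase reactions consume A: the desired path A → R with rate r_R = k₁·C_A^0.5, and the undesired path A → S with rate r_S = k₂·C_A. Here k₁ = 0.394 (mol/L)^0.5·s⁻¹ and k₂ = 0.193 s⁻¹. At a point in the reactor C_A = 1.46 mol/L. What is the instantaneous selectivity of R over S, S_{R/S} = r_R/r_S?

1.69

S_{R/S} = r_R/r_S = (k₁·C_A^0.5)/(k₂·C_A) = (k₁/k₂)·C_A^-0.5.
= (0.394×1.460^0.5) / (0.193×1.460) = 0.4761/0.2818 = 1.69.
The undesired path is higher order in A, so low C_A (CSTR or dilute feed) favours R.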